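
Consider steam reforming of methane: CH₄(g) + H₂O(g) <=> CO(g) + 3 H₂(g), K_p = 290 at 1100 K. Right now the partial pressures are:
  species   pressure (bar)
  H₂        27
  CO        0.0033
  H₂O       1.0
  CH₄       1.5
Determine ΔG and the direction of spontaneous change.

Q_p = P(CO)·P(H₂)³ / (P(CH₄)·P(H₂O)) = (0.0033)·(27)³ / ((1.5)·(1.0)) = 43.3
ΔG = RT ln(Q_p/K_p) = (8.314 J mol⁻¹ K⁻¹)(1100 K) × ln(43.3/290)
   = (9.145 kJ/mol)(-1.902) = -17.4 kJ/mol
ΔG < 0, so the forward reaction is spontaneous (proceeds forward).

ΔG = -17.4 kJ/mol; the forward reaction is spontaneous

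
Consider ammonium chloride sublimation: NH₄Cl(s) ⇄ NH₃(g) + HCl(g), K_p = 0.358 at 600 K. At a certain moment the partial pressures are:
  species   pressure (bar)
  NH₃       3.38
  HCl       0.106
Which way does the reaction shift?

(NH₄Cl is a pure solid — omitted from Q_p.)
Q_p = P(NH₃)·P(HCl) = (3.38)·(0.106) = 0.358
Q_p = 0.358 = K_p, so the system is already at equilibrium.

at equilibrium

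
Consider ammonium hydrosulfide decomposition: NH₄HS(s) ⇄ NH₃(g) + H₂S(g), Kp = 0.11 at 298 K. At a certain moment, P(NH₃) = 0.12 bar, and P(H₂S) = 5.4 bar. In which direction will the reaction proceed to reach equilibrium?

to the left

(NH₄HS is a pure solid — omitted from Qp.)
Qp = P(NH₃)·P(H₂S) = (0.12)·(5.4) = 0.65
Qp = 0.65 > Kp = 0.11, so the reverse reaction proceeds.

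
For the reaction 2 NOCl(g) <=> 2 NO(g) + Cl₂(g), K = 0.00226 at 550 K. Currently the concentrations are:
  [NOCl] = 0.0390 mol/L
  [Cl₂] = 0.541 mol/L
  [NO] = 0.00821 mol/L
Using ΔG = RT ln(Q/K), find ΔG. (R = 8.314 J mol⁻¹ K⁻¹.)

Q = [NO]²·[Cl₂] / [NOCl]² = (0.00821)²·(0.541) / (0.0390)² = 0.0240
ΔG = RT ln(Q/K) = (8.314 J mol⁻¹ K⁻¹)(550 K) × ln(0.0240/0.00226)
   = (4.573 kJ/mol)(2.363) = 10.8 kJ/mol
ΔG > 0, so the forward reaction is non-spontaneous (proceeds in reverse).

ΔG = 10.8 kJ/mol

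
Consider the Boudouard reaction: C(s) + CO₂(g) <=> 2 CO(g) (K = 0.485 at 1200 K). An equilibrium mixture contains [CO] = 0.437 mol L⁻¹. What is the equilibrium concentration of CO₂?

[CO₂] = 0.394 mol L⁻¹

(C is a pure solid — omitted from K.)
At equilibrium, K = [CO]² / [CO₂] = 0.485.
(0.437)² / ([CO₂]) = 0.485
[CO₂] = 0.394 mol L⁻¹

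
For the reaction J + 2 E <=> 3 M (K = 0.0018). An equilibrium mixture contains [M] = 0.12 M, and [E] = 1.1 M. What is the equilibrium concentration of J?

[J] = 0.79 M

At equilibrium, K = [M]³ / ([J]·[E]²) = 0.0018.
(0.12)³ / (([J])·(1.1)²) = 0.0018
[J] = 0.793 = 0.79 M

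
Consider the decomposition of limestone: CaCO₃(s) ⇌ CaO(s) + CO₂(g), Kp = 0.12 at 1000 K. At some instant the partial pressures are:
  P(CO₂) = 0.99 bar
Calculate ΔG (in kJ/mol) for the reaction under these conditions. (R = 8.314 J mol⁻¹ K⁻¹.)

ΔG = 17.5 kJ/mol

(CaCO₃, CaO are pure solids — omitted from Qp.)
Qp = P(CO₂) = 0.990
ΔG = RT ln(Qp/Kp) = (8.314 J mol⁻¹ K⁻¹)(1000 K) × ln(0.990/0.12)
   = (8.314 kJ/mol)(2.110) = 17.5 kJ/mol
ΔG > 0, so the forward reaction is non-spontaneous (proceeds in reverse).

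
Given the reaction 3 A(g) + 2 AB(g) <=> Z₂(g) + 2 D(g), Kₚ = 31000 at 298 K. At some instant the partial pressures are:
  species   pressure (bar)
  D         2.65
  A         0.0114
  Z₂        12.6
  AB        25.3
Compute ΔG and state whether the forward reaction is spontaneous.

ΔG = 2.73 kJ/mol; the forward reaction is non-spontaneous

Qₚ = P(Z₂)·P(D)² / (P(A)³·P(AB)²) = (12.6)·(2.65)² / ((0.0114)³·(25.3)²) = 93300
ΔG = RT ln(Qₚ/Kₚ) = (8.314 J mol⁻¹ K⁻¹)(298 K) × ln(93300/31000)
   = (2.478 kJ/mol)(1.102) = 2.73 kJ/mol
ΔG > 0, so the forward reaction is non-spontaneous (proceeds in reverse).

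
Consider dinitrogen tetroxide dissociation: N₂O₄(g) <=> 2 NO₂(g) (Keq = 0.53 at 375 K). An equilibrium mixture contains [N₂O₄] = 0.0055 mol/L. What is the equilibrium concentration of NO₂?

[NO₂] = 0.054 mol/L

At equilibrium, Keq = [NO₂]² / [N₂O₄] = 0.53.
([NO₂])² / (0.0055) = 0.53
[NO₂]² = 0.00292 ⇒ [NO₂] = 0.054 mol/L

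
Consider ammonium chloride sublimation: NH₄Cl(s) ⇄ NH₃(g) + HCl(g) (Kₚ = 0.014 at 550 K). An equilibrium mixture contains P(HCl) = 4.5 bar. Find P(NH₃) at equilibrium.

(NH₄Cl is a pure solid — omitted from Kₚ.)
At equilibrium, Kₚ = P(NH₃)·P(HCl) = 0.014.
(P(NH₃))·(4.5) = 0.014
P(NH₃) = 0.00311 = 0.0031 bar

P(NH₃) = 0.0031 bar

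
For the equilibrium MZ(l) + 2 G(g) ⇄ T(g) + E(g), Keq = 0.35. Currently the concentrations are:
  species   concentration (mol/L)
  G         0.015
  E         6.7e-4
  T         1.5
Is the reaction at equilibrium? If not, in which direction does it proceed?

(MZ is a pure liquid — omitted from Q.)
Q = [T]·[E] / [G]² = (1.5)·(6.7e-4) / (0.015)² = 4.5
Q = 4.5 > Keq = 0.35, so the reverse reaction proceeds.

in the reverse direction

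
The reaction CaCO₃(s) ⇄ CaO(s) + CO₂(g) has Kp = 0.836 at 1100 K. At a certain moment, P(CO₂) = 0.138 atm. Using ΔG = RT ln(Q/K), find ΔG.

(CaCO₃, CaO are pure solids — omitted from Qp.)
Qp = P(CO₂) = 0.138
ΔG = RT ln(Qp/Kp) = (8.314 J mol⁻¹ K⁻¹)(1100 K) × ln(0.138/0.836)
   = (9.145 kJ/mol)(-1.801) = -16.5 kJ/mol
ΔG < 0, so the forward reaction is spontaneous (proceeds forward).

ΔG = -16.5 kJ/mol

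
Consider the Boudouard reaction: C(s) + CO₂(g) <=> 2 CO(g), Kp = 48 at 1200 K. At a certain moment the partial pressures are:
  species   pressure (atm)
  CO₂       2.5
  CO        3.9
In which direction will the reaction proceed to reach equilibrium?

forward (toward products)

(C is a pure solid — omitted from Qp.)
Qp = P(CO)² / P(CO₂) = (3.9)² / (2.5) = 6.1
Qp = 6.1 < Kp = 48, so the forward reaction proceeds.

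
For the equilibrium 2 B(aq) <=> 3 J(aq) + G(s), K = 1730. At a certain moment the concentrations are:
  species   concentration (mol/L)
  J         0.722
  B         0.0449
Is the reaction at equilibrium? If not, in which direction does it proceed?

toward products

(G is a pure solid — omitted from Q.)
Q = [J]³ / [B]² = (0.722)³ / (0.0449)² = 187
Q = 187 < K = 1730, so the forward reaction proceeds.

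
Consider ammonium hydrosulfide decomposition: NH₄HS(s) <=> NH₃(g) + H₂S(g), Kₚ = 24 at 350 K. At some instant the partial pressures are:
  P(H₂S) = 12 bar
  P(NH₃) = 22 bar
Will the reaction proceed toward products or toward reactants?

(NH₄HS is a pure solid — omitted from Qₚ.)
Qₚ = P(NH₃)·P(H₂S) = (22)·(12) = 260
Qₚ = 260 > Kₚ = 24, so the reverse reaction proceeds.

in the reverse direction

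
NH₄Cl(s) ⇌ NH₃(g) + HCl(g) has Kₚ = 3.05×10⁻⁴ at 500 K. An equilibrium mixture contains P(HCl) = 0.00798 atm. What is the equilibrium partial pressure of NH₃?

(NH₄Cl is a pure solid — omitted from Kₚ.)
At equilibrium, Kₚ = P(NH₃)·P(HCl) = 3.05×10⁻⁴.
(P(NH₃))·(0.00798) = 3.05×10⁻⁴
P(NH₃) = 0.0382 atm

P(NH₃) = 0.0382 atm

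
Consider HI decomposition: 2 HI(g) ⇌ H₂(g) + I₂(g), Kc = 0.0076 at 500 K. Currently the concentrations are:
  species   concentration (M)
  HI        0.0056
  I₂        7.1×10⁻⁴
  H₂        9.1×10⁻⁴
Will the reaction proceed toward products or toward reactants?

in the reverse direction

Qc = [H₂]·[I₂] / [HI]² = (9.1×10⁻⁴)·(7.1×10⁻⁴) / (0.0056)² = 0.021
Qc = 0.021 > Kc = 0.0076, so the reverse reaction proceeds.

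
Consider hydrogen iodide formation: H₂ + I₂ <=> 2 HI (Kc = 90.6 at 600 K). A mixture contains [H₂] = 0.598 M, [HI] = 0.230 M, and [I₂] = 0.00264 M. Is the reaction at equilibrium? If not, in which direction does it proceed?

Qc = [HI]² / ([H₂]·[I₂]) = (0.230)² / ((0.598)·(0.00264)) = 33.5
Qc = 33.5 < Kc = 90.6, so the forward reaction proceeds.

in the forward direction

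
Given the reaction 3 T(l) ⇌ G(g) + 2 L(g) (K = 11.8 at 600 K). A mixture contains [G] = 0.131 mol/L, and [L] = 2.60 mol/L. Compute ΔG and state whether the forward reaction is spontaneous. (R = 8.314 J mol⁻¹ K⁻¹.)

ΔG = -12.9 kJ/mol; the forward reaction is spontaneous

(T is a pure liquid — omitted from Q.)
Q = [G]·[L]² = (0.131)·(2.60)² = 0.886
ΔG = RT ln(Q/K) = (8.314 J mol⁻¹ K⁻¹)(600 K) × ln(0.886/11.8)
   = (4.988 kJ/mol)(-2.589) = -12.9 kJ/mol
ΔG < 0, so the forward reaction is spontaneous (proceeds forward).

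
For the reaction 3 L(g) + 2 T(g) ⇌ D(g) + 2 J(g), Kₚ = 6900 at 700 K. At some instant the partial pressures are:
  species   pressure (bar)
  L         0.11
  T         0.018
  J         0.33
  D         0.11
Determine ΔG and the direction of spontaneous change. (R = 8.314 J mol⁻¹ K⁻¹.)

ΔG = 8.11 kJ/mol; the forward reaction is non-spontaneous

Qₚ = P(D)·P(J)² / (P(L)³·P(T)²) = (0.11)·(0.33)² / ((0.11)³·(0.018)²) = 27800
ΔG = RT ln(Qₚ/Kₚ) = (8.314 J mol⁻¹ K⁻¹)(700 K) × ln(27800/6900)
   = (5.820 kJ/mol)(1.394) = 8.11 kJ/mol
ΔG > 0, so the forward reaction is non-spontaneous (proceeds in reverse).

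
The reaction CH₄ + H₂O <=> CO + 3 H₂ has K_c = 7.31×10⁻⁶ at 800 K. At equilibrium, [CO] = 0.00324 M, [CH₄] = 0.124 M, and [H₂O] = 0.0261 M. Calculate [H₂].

At equilibrium, K_c = [CO]·[H₂]³ / ([CH₄]·[H₂O]) = 7.31×10⁻⁶.
(0.00324)·([H₂])³ / ((0.124)·(0.0261)) = 7.31×10⁻⁶
[H₂]³ = 7.30×10⁻⁶ ⇒ [H₂] = 0.0194 M

[H₂] = 0.0194 M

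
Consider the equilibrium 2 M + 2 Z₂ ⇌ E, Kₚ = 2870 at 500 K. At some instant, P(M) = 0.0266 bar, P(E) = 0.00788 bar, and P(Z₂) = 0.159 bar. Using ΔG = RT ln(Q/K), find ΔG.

ΔG = -7.79 kJ/mol

Qₚ = P(E) / (P(M)²·P(Z₂)²) = (0.00788) / ((0.0266)²·(0.159)²) = 441
ΔG = RT ln(Qₚ/Kₚ) = (8.314 J mol⁻¹ K⁻¹)(500 K) × ln(441/2870)
   = (4.157 kJ/mol)(-1.873) = -7.79 kJ/mol
ΔG < 0, so the forward reaction is spontaneous (proceeds forward).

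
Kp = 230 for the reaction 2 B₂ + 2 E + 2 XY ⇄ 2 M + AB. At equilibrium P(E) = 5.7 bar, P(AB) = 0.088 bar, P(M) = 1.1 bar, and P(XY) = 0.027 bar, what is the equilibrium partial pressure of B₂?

At equilibrium, Kp = P(M)²·P(AB) / (P(B₂)²·P(E)²·P(XY)²) = 230.
(1.1)²·(0.088) / ((P(B₂))²·(5.7)²·(0.027)²) = 230
P(B₂)² = 0.0195 ⇒ P(B₂) = 0.14 bar

P(B₂) = 0.14 bar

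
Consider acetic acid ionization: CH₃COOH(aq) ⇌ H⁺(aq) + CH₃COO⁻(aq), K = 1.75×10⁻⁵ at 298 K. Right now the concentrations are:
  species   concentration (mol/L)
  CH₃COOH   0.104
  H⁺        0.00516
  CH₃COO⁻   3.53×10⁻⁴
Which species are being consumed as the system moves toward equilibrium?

Q = [H⁺]·[CH₃COO⁻] / [CH₃COOH] = (0.00516)·(3.53×10⁻⁴) / (0.104) = 1.75×10⁻⁵
Q = 1.75×10⁻⁵ = K; the system is at equilibrium.

none (at equilibrium)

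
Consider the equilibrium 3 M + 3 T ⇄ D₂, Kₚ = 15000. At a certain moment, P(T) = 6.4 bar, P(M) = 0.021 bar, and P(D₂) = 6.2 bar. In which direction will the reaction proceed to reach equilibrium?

toward products

Qₚ = P(D₂) / (P(M)³·P(T)³) = (6.2) / ((0.021)³·(6.4)³) = 2600
Qₚ = 2600 < Kₚ = 15000, so the forward reaction proceeds.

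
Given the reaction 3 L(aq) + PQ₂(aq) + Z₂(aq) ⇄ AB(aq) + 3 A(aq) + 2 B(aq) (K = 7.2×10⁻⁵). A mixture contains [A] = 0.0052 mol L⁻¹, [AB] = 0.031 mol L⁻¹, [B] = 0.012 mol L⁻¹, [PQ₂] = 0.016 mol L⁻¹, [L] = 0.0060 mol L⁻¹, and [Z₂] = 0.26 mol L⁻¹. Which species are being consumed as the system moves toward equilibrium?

Q = [AB]·[A]³·[B]² / ([L]³·[PQ₂]·[Z₂]) = (0.031)·(0.0052)³·(0.012)² / ((0.0060)³·(0.016)·(0.26)) = 7.0×10⁻⁴
Q = 7.0×10⁻⁴ > K = 7.2×10⁻⁵: net reverse reaction.

AB, A, B (products)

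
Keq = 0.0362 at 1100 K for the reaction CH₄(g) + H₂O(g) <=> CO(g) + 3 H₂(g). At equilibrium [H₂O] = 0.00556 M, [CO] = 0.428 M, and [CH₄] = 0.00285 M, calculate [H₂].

[H₂] = 0.0110 M

At equilibrium, Keq = [CO]·[H₂]³ / ([CH₄]·[H₂O]) = 0.0362.
(0.428)·([H₂])³ / ((0.00285)·(0.00556)) = 0.0362
[H₂]³ = 1.34×10⁻⁶ ⇒ [H₂] = 0.0110 M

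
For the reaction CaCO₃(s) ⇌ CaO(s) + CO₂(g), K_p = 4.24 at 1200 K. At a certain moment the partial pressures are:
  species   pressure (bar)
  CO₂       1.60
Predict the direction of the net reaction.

toward products

(CaCO₃, CaO are pure solids — omitted from Q_p.)
Q_p = P(CO₂) = 1.60
Q_p = 1.60 < K_p = 4.24, so the forward reaction proceeds.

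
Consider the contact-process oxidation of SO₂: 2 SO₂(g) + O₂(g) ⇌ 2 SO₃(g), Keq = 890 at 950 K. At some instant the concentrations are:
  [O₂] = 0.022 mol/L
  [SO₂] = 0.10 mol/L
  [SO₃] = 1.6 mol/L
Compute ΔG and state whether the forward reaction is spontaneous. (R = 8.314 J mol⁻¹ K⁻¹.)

ΔG = 20.3 kJ/mol; the forward reaction is non-spontaneous

Q = [SO₃]² / ([SO₂]²·[O₂]) = (1.6)² / ((0.10)²·(0.022)) = 11600
ΔG = RT ln(Q/Keq) = (8.314 J mol⁻¹ K⁻¹)(950 K) × ln(11600/890)
   = (7.898 kJ/mol)(2.568) = 20.3 kJ/mol
ΔG > 0, so the forward reaction is non-spontaneous (proceeds in reverse).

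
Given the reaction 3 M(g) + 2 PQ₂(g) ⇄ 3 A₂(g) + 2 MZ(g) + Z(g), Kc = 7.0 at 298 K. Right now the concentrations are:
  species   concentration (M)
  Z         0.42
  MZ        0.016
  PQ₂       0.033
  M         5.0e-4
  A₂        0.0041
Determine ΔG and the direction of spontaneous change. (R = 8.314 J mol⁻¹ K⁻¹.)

Qc = [A₂]³·[MZ]²·[Z] / ([M]³·[PQ₂]²) = (0.0041)³·(0.016)²·(0.42) / ((5.0e-4)³·(0.033)²) = 54.4
ΔG = RT ln(Qc/Kc) = (8.314 J mol⁻¹ K⁻¹)(298 K) × ln(54.4/7.0)
   = (2.478 kJ/mol)(2.050) = 5.08 kJ/mol
ΔG > 0, so the forward reaction is non-spontaneous (proceeds in reverse).

ΔG = 5.08 kJ/mol; the forward reaction is non-spontaneous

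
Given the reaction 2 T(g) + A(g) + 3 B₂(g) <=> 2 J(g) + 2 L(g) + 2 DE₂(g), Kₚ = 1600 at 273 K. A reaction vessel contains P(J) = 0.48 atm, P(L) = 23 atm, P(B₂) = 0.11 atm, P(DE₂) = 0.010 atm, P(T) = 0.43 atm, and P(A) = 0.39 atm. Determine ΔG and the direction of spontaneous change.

Qₚ = P(J)²·P(L)²·P(DE₂)² / (P(T)²·P(A)·P(B₂)³) = (0.48)²·(23)²·(0.010)² / ((0.43)²·(0.39)·(0.11)³) = 127
ΔG = RT ln(Qₚ/Kₚ) = (8.314 J mol⁻¹ K⁻¹)(273 K) × ln(127/1600)
   = (2.270 kJ/mol)(-2.534) = -5.75 kJ/mol
ΔG < 0, so the forward reaction is spontaneous (proceeds forward).

ΔG = -5.75 kJ/mol; the forward reaction is spontaneous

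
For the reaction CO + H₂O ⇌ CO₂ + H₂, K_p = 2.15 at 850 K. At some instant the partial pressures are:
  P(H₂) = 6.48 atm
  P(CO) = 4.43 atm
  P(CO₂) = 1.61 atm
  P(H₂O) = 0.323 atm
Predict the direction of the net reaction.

toward reactants

Q_p = P(CO₂)·P(H₂) / (P(CO)·P(H₂O)) = (1.61)·(6.48) / ((4.43)·(0.323)) = 7.29
Q_p = 7.29 > K_p = 2.15, so the reverse reaction proceeds.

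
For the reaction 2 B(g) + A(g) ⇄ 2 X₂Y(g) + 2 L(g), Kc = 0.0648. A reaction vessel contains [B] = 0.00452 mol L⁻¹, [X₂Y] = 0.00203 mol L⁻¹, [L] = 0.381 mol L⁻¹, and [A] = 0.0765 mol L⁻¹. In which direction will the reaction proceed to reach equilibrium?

reverse (toward reactants)

Qc = [X₂Y]²·[L]² / ([B]²·[A]) = (0.00203)²·(0.381)² / ((0.00452)²·(0.0765)) = 0.383
Qc = 0.383 > Kc = 0.0648, so the reverse reaction proceeds.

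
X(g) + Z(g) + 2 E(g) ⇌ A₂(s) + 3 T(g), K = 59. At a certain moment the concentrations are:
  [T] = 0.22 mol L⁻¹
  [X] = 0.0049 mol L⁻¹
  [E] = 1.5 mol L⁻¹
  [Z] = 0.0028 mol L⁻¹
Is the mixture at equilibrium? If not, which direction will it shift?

(A₂ is a pure solid — omitted from Q.)
Q = [T]³ / ([X]·[Z]·[E]²) = (0.22)³ / ((0.0049)·(0.0028)·(1.5)²) = 340
Q = 340 > K = 59: net reverse reaction.

no; Q > K, reaction proceeds in reverse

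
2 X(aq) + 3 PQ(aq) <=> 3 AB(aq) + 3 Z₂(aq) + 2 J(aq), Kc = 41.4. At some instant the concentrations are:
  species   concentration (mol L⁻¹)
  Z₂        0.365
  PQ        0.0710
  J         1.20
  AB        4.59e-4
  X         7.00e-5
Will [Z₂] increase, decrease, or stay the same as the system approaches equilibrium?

increase

Qc = [AB]³·[Z₂]³·[J]² / ([X]²·[PQ]³) = (4.59e-4)³·(0.365)³·(1.20)² / ((7.00e-5)²·(0.0710)³) = 3.86
Qc = 3.86 < Kc = 41.4: net forward reaction.
Z₂ is a product, so it increases.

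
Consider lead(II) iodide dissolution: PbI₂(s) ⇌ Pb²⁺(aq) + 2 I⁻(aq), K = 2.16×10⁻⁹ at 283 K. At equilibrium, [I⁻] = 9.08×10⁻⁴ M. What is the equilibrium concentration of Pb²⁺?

[Pb²⁺] = 0.00262 M

(PbI₂ is a pure solid — omitted from K.)
At equilibrium, K = [Pb²⁺]·[I⁻]² = 2.16×10⁻⁹.
([Pb²⁺])·(9.08×10⁻⁴)² = 2.16×10⁻⁹
[Pb²⁺] = 0.00262 M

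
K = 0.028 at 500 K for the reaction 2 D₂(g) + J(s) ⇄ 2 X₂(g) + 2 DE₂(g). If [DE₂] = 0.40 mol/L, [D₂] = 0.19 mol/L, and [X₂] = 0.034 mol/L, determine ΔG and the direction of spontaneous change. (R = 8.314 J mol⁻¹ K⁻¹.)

(J is a pure solid — omitted from Q.)
Q = [X₂]²·[DE₂]² / [D₂]² = (0.034)²·(0.40)² / (0.19)² = 0.00512
ΔG = RT ln(Q/K) = (8.314 J mol⁻¹ K⁻¹)(500 K) × ln(0.00512/0.028)
   = (4.157 kJ/mol)(-1.699) = -7.06 kJ/mol
ΔG < 0, so the forward reaction is spontaneous (proceeds forward).

ΔG = -7.06 kJ/mol; the forward reaction is spontaneous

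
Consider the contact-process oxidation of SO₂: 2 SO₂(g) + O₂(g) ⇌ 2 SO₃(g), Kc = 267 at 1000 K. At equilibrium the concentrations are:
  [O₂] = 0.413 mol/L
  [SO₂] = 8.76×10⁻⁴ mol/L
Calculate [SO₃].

At equilibrium, Kc = [SO₃]² / ([SO₂]²·[O₂]) = 267.
([SO₃])² / ((8.76×10⁻⁴)²·(0.413)) = 267
[SO₃]² = 8.46×10⁻⁵ ⇒ [SO₃] = 0.00920 mol/L

[SO₃] = 0.00920 mol/L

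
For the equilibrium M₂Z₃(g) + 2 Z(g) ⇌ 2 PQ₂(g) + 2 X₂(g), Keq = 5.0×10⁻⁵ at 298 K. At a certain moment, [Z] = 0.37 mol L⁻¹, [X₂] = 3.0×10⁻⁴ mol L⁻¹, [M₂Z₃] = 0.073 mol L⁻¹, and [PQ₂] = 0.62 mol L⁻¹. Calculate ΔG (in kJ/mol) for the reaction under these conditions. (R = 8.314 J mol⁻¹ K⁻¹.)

Q = [PQ₂]²·[X₂]² / ([M₂Z₃]·[Z]²) = (0.62)²·(3.0×10⁻⁴)² / ((0.073)·(0.37)²) = 3.46×10⁻⁶
ΔG = RT ln(Q/Keq) = (8.314 J mol⁻¹ K⁻¹)(298 K) × ln(3.46×10⁻⁶/5.0×10⁻⁵)
   = (2.478 kJ/mol)(-2.671) = -6.62 kJ/mol
ΔG < 0, so the forward reaction is spontaneous (proceeds forward).

ΔG = -6.62 kJ/mol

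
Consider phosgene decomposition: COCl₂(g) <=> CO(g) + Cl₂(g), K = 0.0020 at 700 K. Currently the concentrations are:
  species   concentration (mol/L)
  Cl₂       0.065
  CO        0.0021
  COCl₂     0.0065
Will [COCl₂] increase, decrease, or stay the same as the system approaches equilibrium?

increase

Q = [CO]·[Cl₂] / [COCl₂] = (0.0021)·(0.065) / (0.0065) = 0.021
Q = 0.021 > K = 0.0020: net reverse reaction.
COCl₂ is a reactant, so it increases.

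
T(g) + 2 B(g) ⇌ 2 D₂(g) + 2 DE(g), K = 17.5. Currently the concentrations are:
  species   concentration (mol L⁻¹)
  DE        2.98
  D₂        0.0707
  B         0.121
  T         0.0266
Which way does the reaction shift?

Q = [D₂]²·[DE]² / ([T]·[B]²) = (0.0707)²·(2.98)² / ((0.0266)·(0.121)²) = 114
Q = 114 > K = 17.5, so the reverse reaction proceeds.

in the reverse direction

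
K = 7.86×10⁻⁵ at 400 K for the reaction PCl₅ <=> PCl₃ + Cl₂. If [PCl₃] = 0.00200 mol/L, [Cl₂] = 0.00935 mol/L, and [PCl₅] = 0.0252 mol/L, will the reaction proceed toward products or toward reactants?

Q = [PCl₃]·[Cl₂] / [PCl₅] = (0.00200)·(0.00935) / (0.0252) = 7.42×10⁻⁴
Q = 7.42×10⁻⁴ > K = 7.86×10⁻⁵, so the reverse reaction proceeds.

toward reactants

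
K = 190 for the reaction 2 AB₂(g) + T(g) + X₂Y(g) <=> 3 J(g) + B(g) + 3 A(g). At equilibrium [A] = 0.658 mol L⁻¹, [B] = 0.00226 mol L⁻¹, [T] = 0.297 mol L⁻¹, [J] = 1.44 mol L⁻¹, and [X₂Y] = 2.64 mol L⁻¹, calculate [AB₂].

At equilibrium, K = [J]³·[B]·[A]³ / ([AB₂]²·[T]·[X₂Y]) = 190.
(1.44)³·(0.00226)·(0.658)³ / (([AB₂])²·(0.297)·(2.64)) = 190
[AB₂]² = 1.29e-5 ⇒ [AB₂] = 0.00359 mol L⁻¹

[AB₂] = 0.00359 mol L⁻¹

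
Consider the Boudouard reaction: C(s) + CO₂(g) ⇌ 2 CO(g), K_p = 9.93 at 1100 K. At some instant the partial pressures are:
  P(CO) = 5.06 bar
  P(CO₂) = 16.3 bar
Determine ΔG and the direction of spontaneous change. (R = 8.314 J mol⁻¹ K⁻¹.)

ΔG = -16.9 kJ/mol; the forward reaction is spontaneous

(C is a pure solid — omitted from Q_p.)
Q_p = P(CO)² / P(CO₂) = (5.06)² / (16.3) = 1.57
ΔG = RT ln(Q_p/K_p) = (8.314 J mol⁻¹ K⁻¹)(1100 K) × ln(1.57/9.93)
   = (9.145 kJ/mol)(-1.844) = -16.9 kJ/mol
ΔG < 0, so the forward reaction is spontaneous (proceeds forward).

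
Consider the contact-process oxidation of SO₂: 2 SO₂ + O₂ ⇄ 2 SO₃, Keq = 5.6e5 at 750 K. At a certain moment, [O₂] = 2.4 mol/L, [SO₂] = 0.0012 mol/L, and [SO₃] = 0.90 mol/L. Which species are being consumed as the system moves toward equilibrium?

Q = [SO₃]² / ([SO₂]²·[O₂]) = (0.90)² / ((0.0012)²·(2.4)) = 2.3e5
Q = 2.3e5 < Keq = 5.6e5: net forward reaction.

SO₂, O₂ (reactants)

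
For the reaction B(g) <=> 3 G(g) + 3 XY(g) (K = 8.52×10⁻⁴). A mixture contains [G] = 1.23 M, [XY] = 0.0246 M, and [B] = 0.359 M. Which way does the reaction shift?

Q = [G]³·[XY]³ / [B] = (1.23)³·(0.0246)³ / (0.359) = 7.72×10⁻⁵
Q = 7.72×10⁻⁵ < K = 8.52×10⁻⁴, so the forward reaction proceeds.

in the forward direction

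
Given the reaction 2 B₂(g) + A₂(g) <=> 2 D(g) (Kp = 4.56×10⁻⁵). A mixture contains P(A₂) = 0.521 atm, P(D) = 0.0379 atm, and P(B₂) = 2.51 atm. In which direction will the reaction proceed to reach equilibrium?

to the left

Qp = P(D)² / (P(B₂)²·P(A₂)) = (0.0379)² / ((2.51)²·(0.521)) = 4.38×10⁻⁴
Qp = 4.38×10⁻⁴ > Kp = 4.56×10⁻⁵, so the reverse reaction proceeds.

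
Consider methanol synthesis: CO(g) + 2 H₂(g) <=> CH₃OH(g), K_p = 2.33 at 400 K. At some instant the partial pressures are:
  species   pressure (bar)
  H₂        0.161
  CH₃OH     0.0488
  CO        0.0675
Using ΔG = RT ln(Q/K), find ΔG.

ΔG = 8.26 kJ/mol

Q_p = P(CH₃OH) / (P(CO)·P(H₂)²) = (0.0488) / ((0.0675)·(0.161)²) = 27.9
ΔG = RT ln(Q_p/K_p) = (8.314 J mol⁻¹ K⁻¹)(400 K) × ln(27.9/2.33)
   = (3.326 kJ/mol)(2.483) = 8.26 kJ/mol
ΔG > 0, so the forward reaction is non-spontaneous (proceeds in reverse).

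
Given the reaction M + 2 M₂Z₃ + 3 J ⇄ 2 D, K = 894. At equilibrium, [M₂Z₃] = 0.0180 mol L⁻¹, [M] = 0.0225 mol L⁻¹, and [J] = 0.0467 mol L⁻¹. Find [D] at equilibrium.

At equilibrium, K = [D]² / ([M]·[M₂Z₃]²·[J]³) = 894.
([D])² / ((0.0225)·(0.0180)²·(0.0467)³) = 894
[D]² = 6.64e-7 ⇒ [D] = 8.15e-4 mol L⁻¹

[D] = 8.15e-4 mol L⁻¹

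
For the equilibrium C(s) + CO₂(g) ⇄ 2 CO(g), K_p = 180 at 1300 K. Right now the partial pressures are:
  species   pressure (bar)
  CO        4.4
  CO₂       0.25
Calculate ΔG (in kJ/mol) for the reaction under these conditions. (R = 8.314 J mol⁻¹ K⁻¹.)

ΔG = -9.12 kJ/mol

(C is a pure solid — omitted from Q_p.)
Q_p = P(CO)² / P(CO₂) = (4.4)² / (0.25) = 77.4
ΔG = RT ln(Q_p/K_p) = (8.314 J mol⁻¹ K⁻¹)(1300 K) × ln(77.4/180)
   = (10.81 kJ/mol)(-0.8440) = -9.12 kJ/mol
ΔG < 0, so the forward reaction is spontaneous (proceeds forward).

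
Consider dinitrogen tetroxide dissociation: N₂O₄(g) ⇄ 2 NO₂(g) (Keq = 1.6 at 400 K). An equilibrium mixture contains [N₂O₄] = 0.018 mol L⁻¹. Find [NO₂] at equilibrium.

At equilibrium, Keq = [NO₂]² / [N₂O₄] = 1.6.
([NO₂])² / (0.018) = 1.6
[NO₂]² = 0.0288 ⇒ [NO₂] = 0.17 mol L⁻¹

[NO₂] = 0.17 mol L⁻¹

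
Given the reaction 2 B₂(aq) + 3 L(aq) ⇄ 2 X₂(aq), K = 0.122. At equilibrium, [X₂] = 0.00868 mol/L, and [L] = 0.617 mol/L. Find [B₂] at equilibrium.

At equilibrium, K = [X₂]² / ([B₂]²·[L]³) = 0.122.
(0.00868)² / (([B₂])²·(0.617)³) = 0.122
[B₂]² = 0.00263 ⇒ [B₂] = 0.0513 mol/L

[B₂] = 0.0513 mol/L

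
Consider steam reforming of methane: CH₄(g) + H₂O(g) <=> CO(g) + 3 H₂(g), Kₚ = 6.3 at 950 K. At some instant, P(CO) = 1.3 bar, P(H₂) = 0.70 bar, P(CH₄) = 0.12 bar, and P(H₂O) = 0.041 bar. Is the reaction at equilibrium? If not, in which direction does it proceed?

to the left

Qₚ = P(CO)·P(H₂)³ / (P(CH₄)·P(H₂O)) = (1.3)·(0.70)³ / ((0.12)·(0.041)) = 91
Qₚ = 91 > Kₚ = 6.3, so the reverse reaction proceeds.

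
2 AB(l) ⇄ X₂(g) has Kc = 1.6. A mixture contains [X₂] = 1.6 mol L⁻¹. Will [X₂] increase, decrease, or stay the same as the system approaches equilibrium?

stay the same

(AB is a pure liquid — omitted from Qc.)
Qc = [X₂] = 1.6
Qc = 1.6 = Kc; the system is at equilibrium.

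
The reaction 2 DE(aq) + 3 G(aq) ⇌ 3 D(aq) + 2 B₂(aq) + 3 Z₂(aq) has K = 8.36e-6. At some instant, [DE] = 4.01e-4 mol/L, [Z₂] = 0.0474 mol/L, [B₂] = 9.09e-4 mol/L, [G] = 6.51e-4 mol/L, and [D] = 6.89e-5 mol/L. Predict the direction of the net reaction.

Q = [D]³·[B₂]²·[Z₂]³ / ([DE]²·[G]³) = (6.89e-5)³·(9.09e-4)²·(0.0474)³ / ((4.01e-4)²·(6.51e-4)³) = 6.49e-7
Q = 6.49e-7 < K = 8.36e-6, so the forward reaction proceeds.

forward (toward products)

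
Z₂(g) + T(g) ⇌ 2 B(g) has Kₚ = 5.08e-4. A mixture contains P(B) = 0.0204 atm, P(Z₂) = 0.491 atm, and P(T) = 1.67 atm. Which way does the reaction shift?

Qₚ = P(B)² / (P(Z₂)·P(T)) = (0.0204)² / ((0.491)·(1.67)) = 5.08e-4
Qₚ = 5.08e-4 = Kₚ, so the system is already at equilibrium.

neither direction; the system is at equilibrium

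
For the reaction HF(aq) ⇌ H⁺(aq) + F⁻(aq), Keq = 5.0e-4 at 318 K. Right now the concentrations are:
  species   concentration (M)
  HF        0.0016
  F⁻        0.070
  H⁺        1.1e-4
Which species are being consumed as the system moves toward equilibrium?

Q = [H⁺]·[F⁻] / [HF] = (1.1e-4)·(0.070) / (0.0016) = 0.0048
Q = 0.0048 > Keq = 5.0e-4: net reverse reaction.

H⁺, F⁻ (products)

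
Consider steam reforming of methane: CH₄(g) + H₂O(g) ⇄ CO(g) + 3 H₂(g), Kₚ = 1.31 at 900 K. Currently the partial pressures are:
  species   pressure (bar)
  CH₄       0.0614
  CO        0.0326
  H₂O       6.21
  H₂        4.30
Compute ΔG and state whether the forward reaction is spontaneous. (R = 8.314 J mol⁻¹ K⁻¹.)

ΔG = 12.3 kJ/mol; the forward reaction is non-spontaneous

Qₚ = P(CO)·P(H₂)³ / (P(CH₄)·P(H₂O)) = (0.0326)·(4.30)³ / ((0.0614)·(6.21)) = 6.80
ΔG = RT ln(Qₚ/Kₚ) = (8.314 J mol⁻¹ K⁻¹)(900 K) × ln(6.80/1.31)
   = (7.483 kJ/mol)(1.647) = 12.3 kJ/mol
ΔG > 0, so the forward reaction is non-spontaneous (proceeds in reverse).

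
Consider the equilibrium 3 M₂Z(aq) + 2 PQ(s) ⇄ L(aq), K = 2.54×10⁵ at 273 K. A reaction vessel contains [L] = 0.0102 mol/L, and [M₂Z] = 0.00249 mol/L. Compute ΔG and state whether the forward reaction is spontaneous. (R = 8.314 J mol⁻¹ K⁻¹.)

ΔG = 2.17 kJ/mol; the forward reaction is non-spontaneous

(PQ is a pure solid — omitted from Q.)
Q = [L] / [M₂Z]³ = (0.0102) / (0.00249)³ = 6.61×10⁵
ΔG = RT ln(Q/K) = (8.314 J mol⁻¹ K⁻¹)(273 K) × ln(6.61×10⁵/2.54×10⁵)
   = (2.270 kJ/mol)(0.9564) = 2.17 kJ/mol
ΔG > 0, so the forward reaction is non-spontaneous (proceeds in reverse).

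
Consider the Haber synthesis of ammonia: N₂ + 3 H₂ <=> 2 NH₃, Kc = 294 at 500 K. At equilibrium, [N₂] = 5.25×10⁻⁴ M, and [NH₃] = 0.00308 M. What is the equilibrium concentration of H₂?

[H₂] = 0.0395 M

At equilibrium, Kc = [NH₃]² / ([N₂]·[H₂]³) = 294.
(0.00308)² / ((5.25×10⁻⁴)·([H₂])³) = 294
[H₂]³ = 6.15×10⁻⁵ ⇒ [H₂] = 0.0395 M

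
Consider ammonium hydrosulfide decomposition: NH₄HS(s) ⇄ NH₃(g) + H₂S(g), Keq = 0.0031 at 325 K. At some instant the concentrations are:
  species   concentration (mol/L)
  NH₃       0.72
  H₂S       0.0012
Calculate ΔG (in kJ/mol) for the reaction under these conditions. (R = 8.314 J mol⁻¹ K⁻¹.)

ΔG = -3.45 kJ/mol

(NH₄HS is a pure solid — omitted from Q.)
Q = [NH₃]·[H₂S] = (0.72)·(0.0012) = 8.64×10⁻⁴
ΔG = RT ln(Q/Keq) = (8.314 J mol⁻¹ K⁻¹)(325 K) × ln(8.64×10⁻⁴/0.0031)
   = (2.702 kJ/mol)(-1.278) = -3.45 kJ/mol
ΔG < 0, so the forward reaction is spontaneous (proceeds forward).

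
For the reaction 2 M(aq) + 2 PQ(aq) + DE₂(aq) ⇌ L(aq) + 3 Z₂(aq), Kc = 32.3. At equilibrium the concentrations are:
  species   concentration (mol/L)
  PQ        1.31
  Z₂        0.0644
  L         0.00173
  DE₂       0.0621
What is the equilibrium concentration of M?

[M] = 3.66×10⁻⁴ mol/L

At equilibrium, Kc = [L]·[Z₂]³ / ([M]²·[PQ]²·[DE₂]) = 32.3.
(0.00173)·(0.0644)³ / (([M])²·(1.31)²·(0.0621)) = 32.3
[M]² = 1.34×10⁻⁷ ⇒ [M] = 3.66×10⁻⁴ mol/L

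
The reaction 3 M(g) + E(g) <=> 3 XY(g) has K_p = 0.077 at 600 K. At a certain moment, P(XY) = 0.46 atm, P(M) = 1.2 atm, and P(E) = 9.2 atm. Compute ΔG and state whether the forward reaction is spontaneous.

ΔG = -12.6 kJ/mol; the forward reaction is spontaneous

Q_p = P(XY)³ / (P(M)³·P(E)) = (0.46)³ / ((1.2)³·(9.2)) = 0.00612
ΔG = RT ln(Q_p/K_p) = (8.314 J mol⁻¹ K⁻¹)(600 K) × ln(0.00612/0.077)
   = (4.988 kJ/mol)(-2.532) = -12.6 kJ/mol
ΔG < 0, so the forward reaction is spontaneous (proceeds forward).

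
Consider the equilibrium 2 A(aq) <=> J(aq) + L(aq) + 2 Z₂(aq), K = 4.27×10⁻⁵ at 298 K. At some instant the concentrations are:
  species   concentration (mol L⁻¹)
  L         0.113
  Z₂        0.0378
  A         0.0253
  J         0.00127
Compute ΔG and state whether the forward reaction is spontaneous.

ΔG = 4.99 kJ/mol; the forward reaction is non-spontaneous

Q = [J]·[L]·[Z₂]² / [A]² = (0.00127)·(0.113)·(0.0378)² / (0.0253)² = 3.20×10⁻⁴
ΔG = RT ln(Q/K) = (8.314 J mol⁻¹ K⁻¹)(298 K) × ln(3.20×10⁻⁴/4.27×10⁻⁵)
   = (2.478 kJ/mol)(2.014) = 4.99 kJ/mol
ΔG > 0, so the forward reaction is non-spontaneous (proceeds in reverse).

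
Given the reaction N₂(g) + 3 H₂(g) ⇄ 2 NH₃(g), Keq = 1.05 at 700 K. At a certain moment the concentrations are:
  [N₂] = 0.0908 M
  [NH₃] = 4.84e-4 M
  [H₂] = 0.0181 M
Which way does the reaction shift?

Q = [NH₃]² / ([N₂]·[H₂]³) = (4.84e-4)² / ((0.0908)·(0.0181)³) = 0.435
Q = 0.435 < Keq = 1.05, so the forward reaction proceeds.

in the forward direction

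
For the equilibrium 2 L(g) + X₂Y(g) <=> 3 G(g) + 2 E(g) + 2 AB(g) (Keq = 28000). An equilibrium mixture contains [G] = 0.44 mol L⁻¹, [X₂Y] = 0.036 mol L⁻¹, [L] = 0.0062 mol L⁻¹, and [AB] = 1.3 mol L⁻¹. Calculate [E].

[E] = 0.52 mol L⁻¹

At equilibrium, Keq = [G]³·[E]²·[AB]² / ([L]²·[X₂Y]) = 28000.
(0.44)³·([E])²·(1.3)² / ((0.0062)²·(0.036)) = 28000
[E]² = 0.269 ⇒ [E] = 0.52 mol L⁻¹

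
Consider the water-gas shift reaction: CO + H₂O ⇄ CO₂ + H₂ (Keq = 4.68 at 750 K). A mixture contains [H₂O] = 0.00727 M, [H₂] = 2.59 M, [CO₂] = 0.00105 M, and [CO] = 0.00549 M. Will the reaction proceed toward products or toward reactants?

in the reverse direction

Q = [CO₂]·[H₂] / ([CO]·[H₂O]) = (0.00105)·(2.59) / ((0.00549)·(0.00727)) = 68.1
Q = 68.1 > Keq = 4.68, so the reverse reaction proceeds.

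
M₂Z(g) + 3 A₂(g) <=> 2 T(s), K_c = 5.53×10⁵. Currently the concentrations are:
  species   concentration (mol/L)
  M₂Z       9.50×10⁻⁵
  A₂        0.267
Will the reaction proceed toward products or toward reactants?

neither direction; the system is at equilibrium

(T is a pure solid — omitted from Q_c.)
Q_c = 1 / ([M₂Z]·[A₂]³) = 1 / ((9.50×10⁻⁵)·(0.267)³) = 5.53×10⁵
Q_c = 5.53×10⁵ = K_c, so the system is already at equilibrium.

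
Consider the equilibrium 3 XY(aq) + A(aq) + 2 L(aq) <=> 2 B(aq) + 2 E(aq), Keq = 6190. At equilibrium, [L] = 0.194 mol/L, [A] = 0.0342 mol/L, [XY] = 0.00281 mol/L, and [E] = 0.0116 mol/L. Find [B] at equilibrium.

[B] = 0.0362 mol/L

At equilibrium, Keq = [B]²·[E]² / ([XY]³·[A]·[L]²) = 6190.
([B])²·(0.0116)² / ((0.00281)³·(0.0342)·(0.194)²) = 6190
[B]² = 0.00131 ⇒ [B] = 0.0362 mol/L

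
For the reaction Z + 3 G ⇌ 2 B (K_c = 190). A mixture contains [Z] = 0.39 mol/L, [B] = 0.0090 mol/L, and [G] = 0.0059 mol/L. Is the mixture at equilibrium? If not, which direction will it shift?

no; Q > K, reaction proceeds in reverse

Q_c = [B]² / ([Z]·[G]³) = (0.0090)² / ((0.39)·(0.0059)³) = 1000
Q_c = 1000 > K_c = 190: net reverse reaction.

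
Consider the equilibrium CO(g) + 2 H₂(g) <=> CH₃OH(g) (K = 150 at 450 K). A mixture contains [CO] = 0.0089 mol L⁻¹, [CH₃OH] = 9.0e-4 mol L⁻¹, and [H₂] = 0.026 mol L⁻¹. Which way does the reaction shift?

Q = [CH₃OH] / ([CO]·[H₂]²) = (9.0e-4) / ((0.0089)·(0.026)²) = 150
Q = 150 = K, so the system is already at equilibrium.

at equilibrium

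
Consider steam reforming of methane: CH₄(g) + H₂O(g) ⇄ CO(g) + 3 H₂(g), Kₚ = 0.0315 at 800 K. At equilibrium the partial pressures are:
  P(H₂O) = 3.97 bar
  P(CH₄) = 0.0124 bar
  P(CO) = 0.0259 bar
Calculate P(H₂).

At equilibrium, Kₚ = P(CO)·P(H₂)³ / (P(CH₄)·P(H₂O)) = 0.0315.
(0.0259)·(P(H₂))³ / ((0.0124)·(3.97)) = 0.0315
P(H₂)³ = 0.0599 ⇒ P(H₂) = 0.391 bar

P(H₂) = 0.391 bar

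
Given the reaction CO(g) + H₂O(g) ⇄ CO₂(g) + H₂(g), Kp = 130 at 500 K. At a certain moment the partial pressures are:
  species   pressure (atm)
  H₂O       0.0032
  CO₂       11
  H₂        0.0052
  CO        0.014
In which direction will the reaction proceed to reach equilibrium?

to the left

Qp = P(CO₂)·P(H₂) / (P(CO)·P(H₂O)) = (11)·(0.0052) / ((0.014)·(0.0032)) = 1300
Qp = 1300 > Kp = 130, so the reverse reaction proceeds.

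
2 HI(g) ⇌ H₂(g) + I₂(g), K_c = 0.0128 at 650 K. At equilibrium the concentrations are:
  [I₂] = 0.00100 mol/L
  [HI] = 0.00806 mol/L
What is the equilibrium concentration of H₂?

[H₂] = 8.32e-4 mol/L

At equilibrium, K_c = [H₂]·[I₂] / [HI]² = 0.0128.
([H₂])·(0.00100) / (0.00806)² = 0.0128
[H₂] = 8.32e-4 mol/L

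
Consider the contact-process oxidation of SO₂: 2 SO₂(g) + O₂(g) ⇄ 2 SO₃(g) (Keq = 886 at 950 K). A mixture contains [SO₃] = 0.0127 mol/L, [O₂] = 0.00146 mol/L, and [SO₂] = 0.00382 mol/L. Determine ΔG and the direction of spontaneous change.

Q = [SO₃]² / ([SO₂]²·[O₂]) = (0.0127)² / ((0.00382)²·(0.00146)) = 7570
ΔG = RT ln(Q/Keq) = (8.314 J mol⁻¹ K⁻¹)(950 K) × ln(7570/886)
   = (7.898 kJ/mol)(2.145) = 16.9 kJ/mol
ΔG > 0, so the forward reaction is non-spontaneous (proceeds in reverse).

ΔG = 16.9 kJ/mol; the forward reaction is non-spontaneous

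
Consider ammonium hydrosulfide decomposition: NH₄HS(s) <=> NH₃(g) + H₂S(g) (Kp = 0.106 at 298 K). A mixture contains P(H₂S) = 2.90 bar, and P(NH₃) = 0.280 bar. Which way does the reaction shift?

toward reactants

(NH₄HS is a pure solid — omitted from Qp.)
Qp = P(NH₃)·P(H₂S) = (0.280)·(2.90) = 0.812
Qp = 0.812 > Kp = 0.106, so the reverse reaction proceeds.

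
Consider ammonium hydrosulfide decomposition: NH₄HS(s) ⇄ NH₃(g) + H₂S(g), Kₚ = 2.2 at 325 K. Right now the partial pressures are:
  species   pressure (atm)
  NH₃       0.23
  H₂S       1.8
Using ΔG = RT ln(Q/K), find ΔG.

ΔG = -4.51 kJ/mol

(NH₄HS is a pure solid — omitted from Qₚ.)
Qₚ = P(NH₃)·P(H₂S) = (0.23)·(1.8) = 0.414
ΔG = RT ln(Qₚ/Kₚ) = (8.314 J mol⁻¹ K⁻¹)(325 K) × ln(0.414/2.2)
   = (2.702 kJ/mol)(-1.670) = -4.51 kJ/mol
ΔG < 0, so the forward reaction is spontaneous (proceeds forward).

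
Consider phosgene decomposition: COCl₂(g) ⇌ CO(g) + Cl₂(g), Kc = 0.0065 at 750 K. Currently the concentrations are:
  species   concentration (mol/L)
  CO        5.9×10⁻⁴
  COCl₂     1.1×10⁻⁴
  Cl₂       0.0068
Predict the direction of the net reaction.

toward reactants

Qc = [CO]·[Cl₂] / [COCl₂] = (5.9×10⁻⁴)·(0.0068) / (1.1×10⁻⁴) = 0.036
Qc = 0.036 > Kc = 0.0065, so the reverse reaction proceeds.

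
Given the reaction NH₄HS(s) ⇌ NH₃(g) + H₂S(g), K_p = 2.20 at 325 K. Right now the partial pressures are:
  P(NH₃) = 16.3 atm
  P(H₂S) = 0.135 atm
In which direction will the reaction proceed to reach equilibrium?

no net change (already at equilibrium)

(NH₄HS is a pure solid — omitted from Q_p.)
Q_p = P(NH₃)·P(H₂S) = (16.3)·(0.135) = 2.20
Q_p = 2.20 = K_p, so the system is already at equilibrium.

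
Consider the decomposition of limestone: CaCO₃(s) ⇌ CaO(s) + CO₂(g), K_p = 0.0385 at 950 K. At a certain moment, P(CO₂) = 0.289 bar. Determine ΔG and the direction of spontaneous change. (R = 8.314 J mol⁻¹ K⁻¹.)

ΔG = 15.9 kJ/mol; the forward reaction is non-spontaneous

(CaCO₃, CaO are pure solids — omitted from Q_p.)
Q_p = P(CO₂) = 0.289
ΔG = RT ln(Q_p/K_p) = (8.314 J mol⁻¹ K⁻¹)(950 K) × ln(0.289/0.0385)
   = (7.898 kJ/mol)(2.016) = 15.9 kJ/mol
ΔG > 0, so the forward reaction is non-spontaneous (proceeds in reverse).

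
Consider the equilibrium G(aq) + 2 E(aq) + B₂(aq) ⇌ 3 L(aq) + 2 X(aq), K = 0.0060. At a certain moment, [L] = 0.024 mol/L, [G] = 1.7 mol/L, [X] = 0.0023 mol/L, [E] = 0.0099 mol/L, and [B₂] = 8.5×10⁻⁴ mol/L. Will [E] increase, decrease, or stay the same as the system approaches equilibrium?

decrease

Q = [L]³·[X]² / ([G]·[E]²·[B₂]) = (0.024)³·(0.0023)² / ((1.7)·(0.0099)²·(8.5×10⁻⁴)) = 5.2×10⁻⁴
Q = 5.2×10⁻⁴ < K = 0.0060: net forward reaction.
E is a reactant, so it decreases.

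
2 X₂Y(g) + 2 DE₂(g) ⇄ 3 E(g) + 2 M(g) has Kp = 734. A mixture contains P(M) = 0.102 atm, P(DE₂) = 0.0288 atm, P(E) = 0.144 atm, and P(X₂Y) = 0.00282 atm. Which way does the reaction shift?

Qp = P(E)³·P(M)² / (P(X₂Y)²·P(DE₂)²) = (0.144)³·(0.102)² / ((0.00282)²·(0.0288)²) = 4710
Qp = 4710 > Kp = 734, so the reverse reaction proceeds.

toward reactants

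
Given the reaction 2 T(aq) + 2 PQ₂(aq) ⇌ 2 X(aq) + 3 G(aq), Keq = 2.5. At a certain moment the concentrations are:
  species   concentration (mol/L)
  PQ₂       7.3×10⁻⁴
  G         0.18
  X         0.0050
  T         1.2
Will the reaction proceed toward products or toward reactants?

Q = [X]²·[G]³ / ([T]²·[PQ₂]²) = (0.0050)²·(0.18)³ / ((1.2)²·(7.3×10⁻⁴)²) = 0.19
Q = 0.19 < Keq = 2.5, so the forward reaction proceeds.

in the forward direction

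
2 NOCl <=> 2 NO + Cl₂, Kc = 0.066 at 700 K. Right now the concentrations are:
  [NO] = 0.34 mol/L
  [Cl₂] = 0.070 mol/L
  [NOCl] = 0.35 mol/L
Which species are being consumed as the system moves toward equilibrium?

Qc = [NO]²·[Cl₂] / [NOCl]² = (0.34)²·(0.070) / (0.35)² = 0.066
Qc = 0.066 = Kc; the system is at equilibrium.

none (at equilibrium)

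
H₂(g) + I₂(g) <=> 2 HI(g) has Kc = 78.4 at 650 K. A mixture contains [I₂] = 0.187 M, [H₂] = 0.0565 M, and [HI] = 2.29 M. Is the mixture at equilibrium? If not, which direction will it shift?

Qc = [HI]² / ([H₂]·[I₂]) = (2.29)² / ((0.0565)·(0.187)) = 496
Qc = 496 > Kc = 78.4: net reverse reaction.

no; Q > K, reaction proceeds in reverse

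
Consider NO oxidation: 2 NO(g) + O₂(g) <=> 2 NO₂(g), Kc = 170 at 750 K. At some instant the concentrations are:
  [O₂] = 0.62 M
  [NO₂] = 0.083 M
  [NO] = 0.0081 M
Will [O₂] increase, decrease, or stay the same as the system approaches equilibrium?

Qc = [NO₂]² / ([NO]²·[O₂]) = (0.083)² / ((0.0081)²·(0.62)) = 170
Qc = 170 = Kc; the system is at equilibrium.

stay the same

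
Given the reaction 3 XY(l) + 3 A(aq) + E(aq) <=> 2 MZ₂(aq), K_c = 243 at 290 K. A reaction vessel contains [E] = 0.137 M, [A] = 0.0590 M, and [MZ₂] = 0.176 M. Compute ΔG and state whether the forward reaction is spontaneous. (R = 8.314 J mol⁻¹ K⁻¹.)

(XY is a pure liquid — omitted from Q_c.)
Q_c = [MZ₂]² / ([A]³·[E]) = (0.176)² / ((0.0590)³·(0.137)) = 1100
ΔG = RT ln(Q_c/K_c) = (8.314 J mol⁻¹ K⁻¹)(290 K) × ln(1100/243)
   = (2.411 kJ/mol)(1.510) = 3.64 kJ/mol
ΔG > 0, so the forward reaction is non-spontaneous (proceeds in reverse).

ΔG = 3.64 kJ/mol; the forward reaction is non-spontaneous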